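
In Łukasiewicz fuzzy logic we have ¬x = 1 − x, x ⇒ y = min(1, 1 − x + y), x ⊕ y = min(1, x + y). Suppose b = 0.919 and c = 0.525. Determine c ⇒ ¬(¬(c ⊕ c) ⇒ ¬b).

0.475

c ⊕ c = min(1, 0.525 + 0.525) = min(1, 1.050) = 1.000
¬(c ⊕ c) = 1 − 1.000 = 0.000
¬b = 1 − 0.919 = 0.081
¬(c ⊕ c) ⇒ ¬b = min(1, 1 − 0.000 + 0.081) = min(1, 1.081) = 1.000
¬(¬(c ⊕ c) ⇒ ¬b) = 1 − 1.000 = 0.000
c ⇒ ¬(¬(c ⊕ c) ⇒ ¬b) = min(1, 1 − 0.525 + 0.000) = min(1, 0.475) = 0.475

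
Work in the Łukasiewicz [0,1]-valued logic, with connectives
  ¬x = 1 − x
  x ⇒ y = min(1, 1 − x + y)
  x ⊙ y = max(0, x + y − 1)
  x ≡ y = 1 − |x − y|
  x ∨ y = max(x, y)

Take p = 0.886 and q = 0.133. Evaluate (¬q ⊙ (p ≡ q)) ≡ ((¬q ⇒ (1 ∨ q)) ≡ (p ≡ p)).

0.114

¬q = 1 − 0.133 = 0.867
p ≡ q = 1 − |0.886 − 0.133| = 1 − 0.753 = 0.247
¬q ⊙ (p ≡ q) = max(0, 0.867 + 0.247 − 1) = max(0, 0.114) = 0.114
1 ∨ q = max(1.000, 0.133) = 1.000
¬q ⇒ (1 ∨ q) = min(1, 1 − 0.867 + 1.000) = min(1, 1.133) = 1.000
p ≡ p = 1 − |0.886 − 0.886| = 1 − 0.000 = 1.000
(¬q ⇒ (1 ∨ q)) ≡ (p ≡ p) = 1 − |1.000 − 1.000| = 1 − 0.000 = 1.000
(¬q ⊙ (p ≡ q)) ≡ ((¬q ⇒ (1 ∨ q)) ≡ (p ≡ p)) = 1 − |0.114 − 1.000| = 1 − 0.886 = 0.114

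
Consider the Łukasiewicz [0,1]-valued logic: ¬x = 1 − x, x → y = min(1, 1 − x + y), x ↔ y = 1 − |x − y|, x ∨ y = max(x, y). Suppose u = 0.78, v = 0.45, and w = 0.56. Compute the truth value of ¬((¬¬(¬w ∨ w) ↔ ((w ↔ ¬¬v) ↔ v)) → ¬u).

¬w = 1 − 0.56 = 0.44
¬w ∨ w = max(0.44, 0.56) = 0.56
¬(¬w ∨ w) = 1 − 0.56 = 0.44
¬¬(¬w ∨ w) = 1 − 0.44 = 0.56
¬v = 1 − 0.45 = 0.55
¬¬v = 1 − 0.55 = 0.45
w ↔ ¬¬v = 1 − |0.56 − 0.45| = 1 − 0.11 = 0.89
(w ↔ ¬¬v) ↔ v = 1 − |0.89 − 0.45| = 1 − 0.44 = 0.56
¬¬(¬w ∨ w) ↔ ((w ↔ ¬¬v) ↔ v) = 1 − |0.56 − 0.56| = 1 − 0.00 = 1.00
¬u = 1 − 0.78 = 0.22
(¬¬(¬w ∨ w) ↔ ((w ↔ ¬¬v) ↔ v)) → ¬u = min(1, 1 − 1.00 + 0.22) = min(1, 0.22) = 0.22
¬((¬¬(¬w ∨ w) ↔ ((w ↔ ¬¬v) ↔ v)) → ¬u) = 1 − 0.22 = 0.78

0.78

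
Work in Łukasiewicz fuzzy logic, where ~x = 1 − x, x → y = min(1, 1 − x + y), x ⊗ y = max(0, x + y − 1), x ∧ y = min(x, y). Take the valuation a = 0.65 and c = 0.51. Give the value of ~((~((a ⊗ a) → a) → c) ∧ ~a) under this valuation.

0.65

a ⊗ a = max(0, 0.65 + 0.65 − 1) = max(0, 0.30) = 0.30
(a ⊗ a) → a = min(1, 1 − 0.30 + 0.65) = min(1, 1.35) = 1.00
~((a ⊗ a) → a) = 1 − 1.00 = 0.00
~((a ⊗ a) → a) → c = min(1, 1 − 0.00 + 0.51) = min(1, 1.51) = 1.00
~a = 1 − 0.65 = 0.35
(~((a ⊗ a) → a) → c) ∧ ~a = min(1.00, 0.35) = 0.35
~((~((a ⊗ a) → a) → c) ∧ ~a) = 1 − 0.35 = 0.65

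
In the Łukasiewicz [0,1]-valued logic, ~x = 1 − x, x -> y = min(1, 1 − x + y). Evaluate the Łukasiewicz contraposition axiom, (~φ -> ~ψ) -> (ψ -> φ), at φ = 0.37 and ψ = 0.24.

~φ = 1 − 0.37 = 0.63
~ψ = 1 − 0.24 = 0.76
~φ -> ~ψ = min(1, 1 − 0.63 + 0.76) = min(1, 1.13) = 1.00
ψ -> φ = min(1, 1 − 0.24 + 0.37) = min(1, 1.13) = 1.00
(~φ -> ~ψ) -> (ψ -> φ) = min(1, 1 − 1.00 + 1.00) = min(1, 1.00) = 1.00
(As expected: an axiom of Ł∞, always 1.)

1.00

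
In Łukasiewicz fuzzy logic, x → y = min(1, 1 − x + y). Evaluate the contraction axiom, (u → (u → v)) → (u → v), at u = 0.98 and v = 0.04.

u → v = min(1, 1 − 0.98 + 0.04) = min(1, 0.06) = 0.06
u → (u → v) = min(1, 1 − 0.98 + 0.06) = min(1, 0.08) = 0.08
(u → (u → v)) → (u → v) = min(1, 1 − 0.08 + 0.06) = min(1, 0.98) = 0.98
(The value 0.98 < 1 shows this instance is not satisfied; fails in Ł∞ (the t-norm is not idempotent).)

0.98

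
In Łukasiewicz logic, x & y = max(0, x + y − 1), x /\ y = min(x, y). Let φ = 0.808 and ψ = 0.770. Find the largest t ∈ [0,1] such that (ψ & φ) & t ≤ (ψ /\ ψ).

ψ & φ = max(0, 0.770 + 0.808 − 1) = max(0, 0.578) = 0.578
So the left factor is ψ & φ = 0.578.
ψ /\ ψ = min(0.770, 0.770) = 0.770
So the right-hand bound is ψ /\ ψ = 0.770.
The residuum of the Łukasiewicz t-norm gives the supremum: min(1, 1 − 0.578 + 0.770).
1 − 0.578 + 0.770 = 1.192, so t = min(1, 1.192) = 1.000.
Check: 0.578 & 1.000 = max(0, 0.578) = 0.578 ≤ 0.770.

1.000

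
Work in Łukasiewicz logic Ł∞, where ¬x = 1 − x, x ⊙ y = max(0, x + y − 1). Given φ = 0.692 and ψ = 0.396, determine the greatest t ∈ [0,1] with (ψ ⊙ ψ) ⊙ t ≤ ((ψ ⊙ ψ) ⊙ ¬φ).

ψ ⊙ ψ = max(0, 0.396 + 0.396 − 1) = max(0, -0.208) = 0.000
So the left factor is ψ ⊙ ψ = 0.000.
¬φ = 1 − 0.692 = 0.308
(ψ ⊙ ψ) ⊙ ¬φ = max(0, 0.000 + 0.308 − 1) = max(0, -0.692) = 0.000
So the right-hand bound is (ψ ⊙ ψ) ⊙ ¬φ = 0.000.
The residuum of the Łukasiewicz t-norm gives the supremum: min(1, 1 − 0.000 + 0.000).
1 − 0.000 + 0.000 = 1.000, so t = min(1, 1.000) = 1.000.
Check: 0.000 ⊙ 1.000 = max(0, 0.000) = 0.000 ≤ 0.000.

1.000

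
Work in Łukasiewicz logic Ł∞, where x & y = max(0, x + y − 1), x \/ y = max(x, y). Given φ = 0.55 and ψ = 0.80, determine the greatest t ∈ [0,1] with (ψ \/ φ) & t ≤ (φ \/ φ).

0.75

ψ \/ φ = max(0.80, 0.55) = 0.80
So the left factor is ψ \/ φ = 0.80.
φ \/ φ = max(0.55, 0.55) = 0.55
So the right-hand bound is φ \/ φ = 0.55.
The residuum of the Łukasiewicz t-norm gives the supremum: min(1, 1 − 0.80 + 0.55).
1 − 0.80 + 0.55 = 0.75, so t = min(1, 0.75) = 0.75.
Check: 0.80 & 0.75 = max(0, 0.55) = 0.55 ≤ 0.55.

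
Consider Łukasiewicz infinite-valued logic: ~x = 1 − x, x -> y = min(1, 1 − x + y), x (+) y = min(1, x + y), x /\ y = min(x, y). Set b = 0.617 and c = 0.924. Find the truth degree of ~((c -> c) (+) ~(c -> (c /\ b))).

c -> c = min(1, 1 − 0.924 + 0.924) = min(1, 1.000) = 1.000
c /\ b = min(0.924, 0.617) = 0.617
c -> (c /\ b) = min(1, 1 − 0.924 + 0.617) = min(1, 0.693) = 0.693
~(c -> (c /\ b)) = 1 − 0.693 = 0.307
(c -> c) (+) ~(c -> (c /\ b)) = min(1, 1.000 + 0.307) = min(1, 1.307) = 1.000
~((c -> c) (+) ~(c -> (c /\ b))) = 1 − 1.000 = 0.000

0.000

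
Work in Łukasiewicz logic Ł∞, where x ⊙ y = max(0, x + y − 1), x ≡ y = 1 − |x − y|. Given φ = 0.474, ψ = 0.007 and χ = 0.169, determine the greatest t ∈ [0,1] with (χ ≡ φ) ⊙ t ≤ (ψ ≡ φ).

0.838

χ ≡ φ = 1 − |0.169 − 0.474| = 1 − 0.305 = 0.695
So the left factor is χ ≡ φ = 0.695.
ψ ≡ φ = 1 − |0.007 − 0.474| = 1 − 0.467 = 0.533
So the right-hand bound is ψ ≡ φ = 0.533.
The residuum of the Łukasiewicz t-norm gives the supremum: min(1, 1 − 0.695 + 0.533).
1 − 0.695 + 0.533 = 0.838, so t = min(1, 0.838) = 0.838.
Check: 0.695 ⊙ 0.838 = max(0, 0.533) = 0.533 ≤ 0.533.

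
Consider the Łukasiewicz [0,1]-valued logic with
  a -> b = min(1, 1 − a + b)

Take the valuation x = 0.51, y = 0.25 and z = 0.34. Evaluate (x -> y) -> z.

x -> y = min(1, 1 − 0.51 + 0.25) = min(1, 0.74) = 0.74
(x -> y) -> z = min(1, 1 − 0.74 + 0.34) = min(1, 0.60) = 0.60

0.60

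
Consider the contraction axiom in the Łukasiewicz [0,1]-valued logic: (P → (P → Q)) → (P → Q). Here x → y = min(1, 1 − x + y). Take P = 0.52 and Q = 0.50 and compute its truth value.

0.98

P → Q = min(1, 1 − 0.52 + 0.50) = min(1, 0.98) = 0.98
P → (P → Q) = min(1, 1 − 0.52 + 0.98) = min(1, 1.46) = 1.00
(P → (P → Q)) → (P → Q) = min(1, 1 − 1.00 + 0.98) = min(1, 0.98) = 0.98
(The value 0.98 < 1 shows this instance is not satisfied; fails in Ł∞ (the t-norm is not idempotent).)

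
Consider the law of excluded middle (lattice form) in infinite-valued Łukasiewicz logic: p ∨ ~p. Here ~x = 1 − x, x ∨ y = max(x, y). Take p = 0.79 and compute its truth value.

0.79

~p = 1 − 0.79 = 0.21
p ∨ ~p = max(0.79, 0.21) = 0.79
(The value 0.79 < 1 shows this instance is not satisfied; not a Ł∞-tautology — its value is max(a, 1−a).)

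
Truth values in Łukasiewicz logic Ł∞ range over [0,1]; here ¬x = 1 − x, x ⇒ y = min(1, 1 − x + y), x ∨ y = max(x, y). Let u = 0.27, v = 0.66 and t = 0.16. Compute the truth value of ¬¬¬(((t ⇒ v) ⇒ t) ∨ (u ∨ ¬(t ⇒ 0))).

t ⇒ v = min(1, 1 − 0.16 + 0.66) = min(1, 1.50) = 1.00
(t ⇒ v) ⇒ t = min(1, 1 − 1.00 + 0.16) = min(1, 0.16) = 0.16
t ⇒ 0 = min(1, 1 − 0.16 + 0.00) = min(1, 0.84) = 0.84
¬(t ⇒ 0) = 1 − 0.84 = 0.16
u ∨ ¬(t ⇒ 0) = max(0.27, 0.16) = 0.27
((t ⇒ v) ⇒ t) ∨ (u ∨ ¬(t ⇒ 0)) = max(0.16, 0.27) = 0.27
¬(((t ⇒ v) ⇒ t) ∨ (u ∨ ¬(t ⇒ 0))) = 1 − 0.27 = 0.73
¬¬(((t ⇒ v) ⇒ t) ∨ (u ∨ ¬(t ⇒ 0))) = 1 − 0.73 = 0.27
¬¬¬(((t ⇒ v) ⇒ t) ∨ (u ∨ ¬(t ⇒ 0))) = 1 − 0.27 = 0.73

0.73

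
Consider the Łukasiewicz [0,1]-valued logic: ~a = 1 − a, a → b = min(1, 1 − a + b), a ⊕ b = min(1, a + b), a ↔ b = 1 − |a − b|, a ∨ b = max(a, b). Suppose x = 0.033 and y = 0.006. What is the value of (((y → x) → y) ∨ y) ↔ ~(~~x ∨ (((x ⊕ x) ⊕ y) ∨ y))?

0.078

y → x = min(1, 1 − 0.006 + 0.033) = min(1, 1.027) = 1.000
(y → x) → y = min(1, 1 − 1.000 + 0.006) = min(1, 0.006) = 0.006
((y → x) → y) ∨ y = max(0.006, 0.006) = 0.006
~x = 1 − 0.033 = 0.967
~~x = 1 − 0.967 = 0.033
x ⊕ x = min(1, 0.033 + 0.033) = min(1, 0.066) = 0.066
(x ⊕ x) ⊕ y = min(1, 0.066 + 0.006) = min(1, 0.072) = 0.072
((x ⊕ x) ⊕ y) ∨ y = max(0.072, 0.006) = 0.072
~~x ∨ (((x ⊕ x) ⊕ y) ∨ y) = max(0.033, 0.072) = 0.072
~(~~x ∨ (((x ⊕ x) ⊕ y) ∨ y)) = 1 − 0.072 = 0.928
(((y → x) → y) ∨ y) ↔ ~(~~x ∨ (((x ⊕ x) ⊕ y) ∨ y)) = 1 − |0.006 − 0.928| = 1 − 0.922 = 0.078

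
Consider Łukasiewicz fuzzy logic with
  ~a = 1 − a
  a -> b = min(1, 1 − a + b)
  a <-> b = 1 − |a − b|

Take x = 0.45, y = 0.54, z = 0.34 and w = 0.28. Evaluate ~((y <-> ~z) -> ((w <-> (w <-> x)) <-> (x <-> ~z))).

0.22

~z = 1 − 0.34 = 0.66
y <-> ~z = 1 − |0.54 − 0.66| = 1 − 0.12 = 0.88
w <-> x = 1 − |0.28 − 0.45| = 1 − 0.17 = 0.83
w <-> (w <-> x) = 1 − |0.28 − 0.83| = 1 − 0.55 = 0.45
x <-> ~z = 1 − |0.45 − 0.66| = 1 − 0.21 = 0.79
(w <-> (w <-> x)) <-> (x <-> ~z) = 1 − |0.45 − 0.79| = 1 − 0.34 = 0.66
(y <-> ~z) -> ((w <-> (w <-> x)) <-> (x <-> ~z)) = min(1, 1 − 0.88 + 0.66) = min(1, 0.78) = 0.78
~((y <-> ~z) -> ((w <-> (w <-> x)) <-> (x <-> ~z))) = 1 − 0.78 = 0.22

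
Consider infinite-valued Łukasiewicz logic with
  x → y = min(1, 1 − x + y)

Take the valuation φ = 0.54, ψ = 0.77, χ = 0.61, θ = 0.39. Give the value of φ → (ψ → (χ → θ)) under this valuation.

1.00

χ → θ = min(1, 1 − 0.61 + 0.39) = min(1, 0.78) = 0.78
ψ → (χ → θ) = min(1, 1 − 0.77 + 0.78) = min(1, 1.01) = 1.00
φ → (ψ → (χ → θ)) = min(1, 1 − 0.54 + 1.00) = min(1, 1.46) = 1.00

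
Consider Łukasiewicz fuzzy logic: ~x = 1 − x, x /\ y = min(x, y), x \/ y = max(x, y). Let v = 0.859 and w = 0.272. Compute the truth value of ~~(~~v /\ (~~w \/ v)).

~v = 1 − 0.859 = 0.141
~~v = 1 − 0.141 = 0.859
~w = 1 − 0.272 = 0.728
~~w = 1 − 0.728 = 0.272
~~w \/ v = max(0.272, 0.859) = 0.859
~~v /\ (~~w \/ v) = min(0.859, 0.859) = 0.859
~(~~v /\ (~~w \/ v)) = 1 − 0.859 = 0.141
~~(~~v /\ (~~w \/ v)) = 1 − 0.141 = 0.859

0.859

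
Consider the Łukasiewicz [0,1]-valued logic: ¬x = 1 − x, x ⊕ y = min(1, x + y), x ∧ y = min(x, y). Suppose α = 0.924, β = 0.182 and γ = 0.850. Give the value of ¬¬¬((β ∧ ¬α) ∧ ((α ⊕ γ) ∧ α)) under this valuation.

0.924

¬α = 1 − 0.924 = 0.076
β ∧ ¬α = min(0.182, 0.076) = 0.076
α ⊕ γ = min(1, 0.924 + 0.850) = min(1, 1.774) = 1.000
(α ⊕ γ) ∧ α = min(1.000, 0.924) = 0.924
(β ∧ ¬α) ∧ ((α ⊕ γ) ∧ α) = min(0.076, 0.924) = 0.076
¬((β ∧ ¬α) ∧ ((α ⊕ γ) ∧ α)) = 1 − 0.076 = 0.924
¬¬((β ∧ ¬α) ∧ ((α ⊕ γ) ∧ α)) = 1 − 0.924 = 0.076
¬¬¬((β ∧ ¬α) ∧ ((α ⊕ γ) ∧ α)) = 1 − 0.076 = 0.924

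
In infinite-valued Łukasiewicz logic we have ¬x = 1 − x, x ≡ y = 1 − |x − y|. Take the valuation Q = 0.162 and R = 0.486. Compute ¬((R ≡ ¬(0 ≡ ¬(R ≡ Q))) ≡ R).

0.352

R ≡ Q = 1 − |0.486 − 0.162| = 1 − 0.324 = 0.676
¬(R ≡ Q) = 1 − 0.676 = 0.324
0 ≡ ¬(R ≡ Q) = 1 − |0.000 − 0.324| = 1 − 0.324 = 0.676
¬(0 ≡ ¬(R ≡ Q)) = 1 − 0.676 = 0.324
R ≡ ¬(0 ≡ ¬(R ≡ Q)) = 1 − |0.486 − 0.324| = 1 − 0.162 = 0.838
(R ≡ ¬(0 ≡ ¬(R ≡ Q))) ≡ R = 1 − |0.838 − 0.486| = 1 − 0.352 = 0.648
¬((R ≡ ¬(0 ≡ ¬(R ≡ Q))) ≡ R) = 1 − 0.648 = 0.352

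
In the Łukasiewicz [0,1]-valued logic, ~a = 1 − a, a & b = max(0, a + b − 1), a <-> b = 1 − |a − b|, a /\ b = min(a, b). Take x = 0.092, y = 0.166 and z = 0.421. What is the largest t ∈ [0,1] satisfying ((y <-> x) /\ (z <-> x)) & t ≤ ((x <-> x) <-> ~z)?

0.908

y <-> x = 1 − |0.166 − 0.092| = 1 − 0.074 = 0.926
z <-> x = 1 − |0.421 − 0.092| = 1 − 0.329 = 0.671
(y <-> x) /\ (z <-> x) = min(0.926, 0.671) = 0.671
So the left factor is (y <-> x) /\ (z <-> x) = 0.671.
x <-> x = 1 − |0.092 − 0.092| = 1 − 0.000 = 1.000
~z = 1 − 0.421 = 0.579
(x <-> x) <-> ~z = 1 − |1.000 − 0.579| = 1 − 0.421 = 0.579
So the right-hand bound is (x <-> x) <-> ~z = 0.579.
The residuum of the Łukasiewicz t-norm gives the supremum: min(1, 1 − 0.671 + 0.579).
1 − 0.671 + 0.579 = 0.908, so t = min(1, 0.908) = 0.908.
Check: 0.671 & 0.908 = max(0, 0.579) = 0.579 ≤ 0.579.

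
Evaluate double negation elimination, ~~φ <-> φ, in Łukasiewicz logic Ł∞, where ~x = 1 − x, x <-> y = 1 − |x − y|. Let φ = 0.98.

1.00

~φ = 1 − 0.98 = 0.02
~~φ = 1 − 0.02 = 0.98
~~φ <-> φ = 1 − |0.98 − 0.98| = 1 − 0.00 = 1.00
(As expected: always 1 in Ł∞ since negation is involutive.)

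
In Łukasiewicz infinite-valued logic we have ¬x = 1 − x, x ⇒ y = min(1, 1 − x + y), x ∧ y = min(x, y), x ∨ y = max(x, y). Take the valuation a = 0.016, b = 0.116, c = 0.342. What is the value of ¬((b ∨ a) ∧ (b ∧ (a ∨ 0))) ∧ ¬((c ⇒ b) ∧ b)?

0.884

b ∨ a = max(0.116, 0.016) = 0.116
a ∨ 0 = max(0.016, 0.000) = 0.016
b ∧ (a ∨ 0) = min(0.116, 0.016) = 0.016
(b ∨ a) ∧ (b ∧ (a ∨ 0)) = min(0.116, 0.016) = 0.016
¬((b ∨ a) ∧ (b ∧ (a ∨ 0))) = 1 − 0.016 = 0.984
c ⇒ b = min(1, 1 − 0.342 + 0.116) = min(1, 0.774) = 0.774
(c ⇒ b) ∧ b = min(0.774, 0.116) = 0.116
¬((c ⇒ b) ∧ b) = 1 − 0.116 = 0.884
¬((b ∨ a) ∧ (b ∧ (a ∨ 0))) ∧ ¬((c ⇒ b) ∧ b) = min(0.984, 0.884) = 0.884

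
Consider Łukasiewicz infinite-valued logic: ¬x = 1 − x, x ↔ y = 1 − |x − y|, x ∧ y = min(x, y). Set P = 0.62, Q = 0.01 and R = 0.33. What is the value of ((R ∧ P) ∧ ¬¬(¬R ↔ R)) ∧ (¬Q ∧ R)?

0.33

R ∧ P = min(0.33, 0.62) = 0.33
¬R = 1 − 0.33 = 0.67
¬R ↔ R = 1 − |0.67 − 0.33| = 1 − 0.34 = 0.66
¬(¬R ↔ R) = 1 − 0.66 = 0.34
¬¬(¬R ↔ R) = 1 − 0.34 = 0.66
(R ∧ P) ∧ ¬¬(¬R ↔ R) = min(0.33, 0.66) = 0.33
¬Q = 1 − 0.01 = 0.99
¬Q ∧ R = min(0.99, 0.33) = 0.33
((R ∧ P) ∧ ¬¬(¬R ↔ R)) ∧ (¬Q ∧ R) = min(0.33, 0.33) = 0.33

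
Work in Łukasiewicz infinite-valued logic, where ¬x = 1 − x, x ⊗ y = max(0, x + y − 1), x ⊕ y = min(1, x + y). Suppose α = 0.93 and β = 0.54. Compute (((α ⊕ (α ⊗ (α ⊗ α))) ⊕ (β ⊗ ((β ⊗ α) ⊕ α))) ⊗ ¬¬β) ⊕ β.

α ⊗ α = max(0, 0.93 + 0.93 − 1) = max(0, 0.86) = 0.86
α ⊗ (α ⊗ α) = max(0, 0.93 + 0.86 − 1) = max(0, 0.79) = 0.79
α ⊕ (α ⊗ (α ⊗ α)) = min(1, 0.93 + 0.79) = min(1, 1.72) = 1.00
β ⊗ α = max(0, 0.54 + 0.93 − 1) = max(0, 0.47) = 0.47
(β ⊗ α) ⊕ α = min(1, 0.47 + 0.93) = min(1, 1.40) = 1.00
β ⊗ ((β ⊗ α) ⊕ α) = max(0, 0.54 + 1.00 − 1) = max(0, 0.54) = 0.54
(α ⊕ (α ⊗ (α ⊗ α))) ⊕ (β ⊗ ((β ⊗ α) ⊕ α)) = min(1, 1.00 + 0.54) = min(1, 1.54) = 1.00
¬β = 1 − 0.54 = 0.46
¬¬β = 1 − 0.46 = 0.54
((α ⊕ (α ⊗ (α ⊗ α))) ⊕ (β ⊗ ((β ⊗ α) ⊕ α))) ⊗ ¬¬β = max(0, 1.00 + 0.54 − 1) = max(0, 0.54) = 0.54
(((α ⊕ (α ⊗ (α ⊗ α))) ⊕ (β ⊗ ((β ⊗ α) ⊕ α))) ⊗ ¬¬β) ⊕ β = min(1, 0.54 + 0.54) = min(1, 1.08) = 1.00

1.00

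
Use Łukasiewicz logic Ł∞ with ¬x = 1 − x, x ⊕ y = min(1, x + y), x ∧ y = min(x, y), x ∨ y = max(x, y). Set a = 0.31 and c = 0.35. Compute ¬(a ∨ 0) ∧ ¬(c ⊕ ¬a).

a ∨ 0 = max(0.31, 0.00) = 0.31
¬(a ∨ 0) = 1 − 0.31 = 0.69
¬a = 1 − 0.31 = 0.69
c ⊕ ¬a = min(1, 0.35 + 0.69) = min(1, 1.04) = 1.00
¬(c ⊕ ¬a) = 1 − 1.00 = 0.00
¬(a ∨ 0) ∧ ¬(c ⊕ ¬a) = min(0.69, 0.00) = 0.00

0.00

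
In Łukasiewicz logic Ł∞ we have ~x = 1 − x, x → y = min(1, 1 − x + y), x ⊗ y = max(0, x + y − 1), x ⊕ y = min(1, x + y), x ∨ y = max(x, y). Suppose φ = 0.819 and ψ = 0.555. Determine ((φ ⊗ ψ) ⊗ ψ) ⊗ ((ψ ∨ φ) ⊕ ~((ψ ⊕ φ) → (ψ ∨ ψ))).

φ ⊗ ψ = max(0, 0.819 + 0.555 − 1) = max(0, 0.374) = 0.374
(φ ⊗ ψ) ⊗ ψ = max(0, 0.374 + 0.555 − 1) = max(0, -0.071) = 0.000
ψ ∨ φ = max(0.555, 0.819) = 0.819
ψ ⊕ φ = min(1, 0.555 + 0.819) = min(1, 1.374) = 1.000
ψ ∨ ψ = max(0.555, 0.555) = 0.555
(ψ ⊕ φ) → (ψ ∨ ψ) = min(1, 1 − 1.000 + 0.555) = min(1, 0.555) = 0.555
~((ψ ⊕ φ) → (ψ ∨ ψ)) = 1 − 0.555 = 0.445
(ψ ∨ φ) ⊕ ~((ψ ⊕ φ) → (ψ ∨ ψ)) = min(1, 0.819 + 0.445) = min(1, 1.264) = 1.000
((φ ⊗ ψ) ⊗ ψ) ⊗ ((ψ ∨ φ) ⊕ ~((ψ ⊕ φ) → (ψ ∨ ψ))) = max(0, 0.000 + 1.000 − 1) = max(0, 0.000) = 0.000

0.000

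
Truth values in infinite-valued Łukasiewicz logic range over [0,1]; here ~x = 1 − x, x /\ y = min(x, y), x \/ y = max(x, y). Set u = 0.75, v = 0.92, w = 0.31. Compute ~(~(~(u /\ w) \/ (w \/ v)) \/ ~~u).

0.25

u /\ w = min(0.75, 0.31) = 0.31
~(u /\ w) = 1 − 0.31 = 0.69
w \/ v = max(0.31, 0.92) = 0.92
~(u /\ w) \/ (w \/ v) = max(0.69, 0.92) = 0.92
~(~(u /\ w) \/ (w \/ v)) = 1 − 0.92 = 0.08
~u = 1 − 0.75 = 0.25
~~u = 1 − 0.25 = 0.75
~(~(u /\ w) \/ (w \/ v)) \/ ~~u = max(0.08, 0.75) = 0.75
~(~(~(u /\ w) \/ (w \/ v)) \/ ~~u) = 1 − 0.75 = 0.25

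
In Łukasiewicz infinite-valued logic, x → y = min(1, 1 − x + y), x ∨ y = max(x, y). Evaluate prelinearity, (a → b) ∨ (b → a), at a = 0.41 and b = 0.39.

1.00

a → b = min(1, 1 − 0.41 + 0.39) = min(1, 0.98) = 0.98
b → a = min(1, 1 − 0.39 + 0.41) = min(1, 1.02) = 1.00
(a → b) ∨ (b → a) = max(0.98, 1.00) = 1.00
(As expected: a Ł∞-tautology — holds in every MV-chain.)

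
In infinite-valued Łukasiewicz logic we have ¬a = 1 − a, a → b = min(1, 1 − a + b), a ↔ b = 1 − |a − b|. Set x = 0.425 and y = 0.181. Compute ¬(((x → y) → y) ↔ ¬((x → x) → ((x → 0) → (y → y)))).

x → y = min(1, 1 − 0.425 + 0.181) = min(1, 0.756) = 0.756
(x → y) → y = min(1, 1 − 0.756 + 0.181) = min(1, 0.425) = 0.425
x → x = min(1, 1 − 0.425 + 0.425) = min(1, 1.000) = 1.000
x → 0 = min(1, 1 − 0.425 + 0.000) = min(1, 0.575) = 0.575
y → y = min(1, 1 − 0.181 + 0.181) = min(1, 1.000) = 1.000
(x → 0) → (y → y) = min(1, 1 − 0.575 + 1.000) = min(1, 1.425) = 1.000
(x → x) → ((x → 0) → (y → y)) = min(1, 1 − 1.000 + 1.000) = min(1, 1.000) = 1.000
¬((x → x) → ((x → 0) → (y → y))) = 1 − 1.000 = 0.000
((x → y) → y) ↔ ¬((x → x) → ((x → 0) → (y → y))) = 1 − |0.425 − 0.000| = 1 − 0.425 = 0.575
¬(((x → y) → y) ↔ ¬((x → x) → ((x → 0) → (y → y)))) = 1 − 0.575 = 0.425

0.425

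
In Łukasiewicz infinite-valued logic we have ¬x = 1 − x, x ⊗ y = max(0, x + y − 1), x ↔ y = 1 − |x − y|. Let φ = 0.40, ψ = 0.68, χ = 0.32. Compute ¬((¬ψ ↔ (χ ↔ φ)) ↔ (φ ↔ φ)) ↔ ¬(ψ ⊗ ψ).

0.96

¬ψ = 1 − 0.68 = 0.32
χ ↔ φ = 1 − |0.32 − 0.40| = 1 − 0.08 = 0.92
¬ψ ↔ (χ ↔ φ) = 1 − |0.32 − 0.92| = 1 − 0.60 = 0.40
φ ↔ φ = 1 − |0.40 − 0.40| = 1 − 0.00 = 1.00
(¬ψ ↔ (χ ↔ φ)) ↔ (φ ↔ φ) = 1 − |0.40 − 1.00| = 1 − 0.60 = 0.40
¬((¬ψ ↔ (χ ↔ φ)) ↔ (φ ↔ φ)) = 1 − 0.40 = 0.60
ψ ⊗ ψ = max(0, 0.68 + 0.68 − 1) = max(0, 0.36) = 0.36
¬(ψ ⊗ ψ) = 1 − 0.36 = 0.64
¬((¬ψ ↔ (χ ↔ φ)) ↔ (φ ↔ φ)) ↔ ¬(ψ ⊗ ψ) = 1 − |0.60 − 0.64| = 1 − 0.04 = 0.96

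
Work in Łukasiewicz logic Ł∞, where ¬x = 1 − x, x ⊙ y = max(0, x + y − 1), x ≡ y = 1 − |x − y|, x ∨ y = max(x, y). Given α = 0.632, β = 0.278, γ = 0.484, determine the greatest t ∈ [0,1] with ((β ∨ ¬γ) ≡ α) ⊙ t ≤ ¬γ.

¬γ = 1 − 0.484 = 0.516
β ∨ ¬γ = max(0.278, 0.516) = 0.516
(β ∨ ¬γ) ≡ α = 1 − |0.516 − 0.632| = 1 − 0.116 = 0.884
So the left factor is (β ∨ ¬γ) ≡ α = 0.884.
So the right-hand bound is ¬γ = 0.516.
The residuum of the Łukasiewicz t-norm gives the supremum: min(1, 1 − 0.884 + 0.516).
1 − 0.884 + 0.516 = 0.632, so t = min(1, 0.632) = 0.632.
Check: 0.884 ⊙ 0.632 = max(0, 0.516) = 0.516 ≤ 0.516.

0.632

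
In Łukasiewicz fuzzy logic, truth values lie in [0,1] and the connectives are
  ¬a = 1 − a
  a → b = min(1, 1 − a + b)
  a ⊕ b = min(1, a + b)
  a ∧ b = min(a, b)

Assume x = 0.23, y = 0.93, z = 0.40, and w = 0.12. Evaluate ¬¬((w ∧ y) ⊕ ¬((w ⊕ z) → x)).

w ∧ y = min(0.12, 0.93) = 0.12
w ⊕ z = min(1, 0.12 + 0.40) = min(1, 0.52) = 0.52
(w ⊕ z) → x = min(1, 1 − 0.52 + 0.23) = min(1, 0.71) = 0.71
¬((w ⊕ z) → x) = 1 − 0.71 = 0.29
(w ∧ y) ⊕ ¬((w ⊕ z) → x) = min(1, 0.12 + 0.29) = min(1, 0.41) = 0.41
¬((w ∧ y) ⊕ ¬((w ⊕ z) → x)) = 1 − 0.41 = 0.59
¬¬((w ∧ y) ⊕ ¬((w ⊕ z) → x)) = 1 − 0.59 = 0.41

0.41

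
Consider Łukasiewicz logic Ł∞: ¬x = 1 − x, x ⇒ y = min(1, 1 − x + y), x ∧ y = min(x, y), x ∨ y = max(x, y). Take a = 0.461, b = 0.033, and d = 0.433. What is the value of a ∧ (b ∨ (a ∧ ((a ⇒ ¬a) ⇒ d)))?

¬a = 1 − 0.461 = 0.539
a ⇒ ¬a = min(1, 1 − 0.461 + 0.539) = min(1, 1.078) = 1.000
(a ⇒ ¬a) ⇒ d = min(1, 1 − 1.000 + 0.433) = min(1, 0.433) = 0.433
a ∧ ((a ⇒ ¬a) ⇒ d) = min(0.461, 0.433) = 0.433
b ∨ (a ∧ ((a ⇒ ¬a) ⇒ d)) = max(0.033, 0.433) = 0.433
a ∧ (b ∨ (a ∧ ((a ⇒ ¬a) ⇒ d))) = min(0.461, 0.433) = 0.433

0.433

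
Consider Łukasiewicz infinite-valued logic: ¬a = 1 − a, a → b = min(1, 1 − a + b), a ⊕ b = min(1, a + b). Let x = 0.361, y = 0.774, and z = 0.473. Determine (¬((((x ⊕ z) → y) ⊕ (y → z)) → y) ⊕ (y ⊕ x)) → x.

x ⊕ z = min(1, 0.361 + 0.473) = min(1, 0.834) = 0.834
(x ⊕ z) → y = min(1, 1 − 0.834 + 0.774) = min(1, 0.940) = 0.940
y → z = min(1, 1 − 0.774 + 0.473) = min(1, 0.699) = 0.699
((x ⊕ z) → y) ⊕ (y → z) = min(1, 0.940 + 0.699) = min(1, 1.639) = 1.000
(((x ⊕ z) → y) ⊕ (y → z)) → y = min(1, 1 − 1.000 + 0.774) = min(1, 0.774) = 0.774
¬((((x ⊕ z) → y) ⊕ (y → z)) → y) = 1 − 0.774 = 0.226
y ⊕ x = min(1, 0.774 + 0.361) = min(1, 1.135) = 1.000
¬((((x ⊕ z) → y) ⊕ (y → z)) → y) ⊕ (y ⊕ x) = min(1, 0.226 + 1.000) = min(1, 1.226) = 1.000
(¬((((x ⊕ z) → y) ⊕ (y → z)) → y) ⊕ (y ⊕ x)) → x = min(1, 1 − 1.000 + 0.361) = min(1, 0.361) = 0.361

0.361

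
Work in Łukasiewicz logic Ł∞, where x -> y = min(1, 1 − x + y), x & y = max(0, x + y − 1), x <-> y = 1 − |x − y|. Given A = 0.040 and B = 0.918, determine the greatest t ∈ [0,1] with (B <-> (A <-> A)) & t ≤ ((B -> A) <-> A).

1.000

A <-> A = 1 − |0.040 − 0.040| = 1 − 0.000 = 1.000
B <-> (A <-> A) = 1 − |0.918 − 1.000| = 1 − 0.082 = 0.918
So the left factor is B <-> (A <-> A) = 0.918.
B -> A = min(1, 1 − 0.918 + 0.040) = min(1, 0.122) = 0.122
(B -> A) <-> A = 1 − |0.122 − 0.040| = 1 − 0.082 = 0.918
So the right-hand bound is (B -> A) <-> A = 0.918.
The residuum of the Łukasiewicz t-norm gives the supremum: min(1, 1 − 0.918 + 0.918).
1 − 0.918 + 0.918 = 1.000, so t = min(1, 1.000) = 1.000.
Check: 0.918 & 1.000 = max(0, 0.918) = 0.918 ≤ 0.918.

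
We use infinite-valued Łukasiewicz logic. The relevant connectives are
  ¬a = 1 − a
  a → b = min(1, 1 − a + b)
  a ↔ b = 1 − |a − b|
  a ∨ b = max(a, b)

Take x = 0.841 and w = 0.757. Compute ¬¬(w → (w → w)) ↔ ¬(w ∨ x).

0.159

w → w = min(1, 1 − 0.757 + 0.757) = min(1, 1.000) = 1.000
w → (w → w) = min(1, 1 − 0.757 + 1.000) = min(1, 1.243) = 1.000
¬(w → (w → w)) = 1 − 1.000 = 0.000
¬¬(w → (w → w)) = 1 − 0.000 = 1.000
w ∨ x = max(0.757, 0.841) = 0.841
¬(w ∨ x) = 1 − 0.841 = 0.159
¬¬(w → (w → w)) ↔ ¬(w ∨ x) = 1 − |1.000 − 0.159| = 1 − 0.841 = 0.159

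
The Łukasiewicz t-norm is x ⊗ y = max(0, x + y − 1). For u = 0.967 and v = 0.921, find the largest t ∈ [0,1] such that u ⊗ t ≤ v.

0.954

The residuum of the Łukasiewicz t-norm gives the supremum: min(1, 1 − 0.967 + 0.921).
1 − 0.967 + 0.921 = 0.954, so t = min(1, 0.954) = 0.954.
Check: 0.967 ⊗ 0.954 = max(0, 0.921) = 0.921 ≤ 0.921.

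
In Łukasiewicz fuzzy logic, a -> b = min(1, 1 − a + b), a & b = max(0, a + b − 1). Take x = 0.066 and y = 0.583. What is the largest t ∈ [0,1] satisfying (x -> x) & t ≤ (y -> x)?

0.483

x -> x = min(1, 1 − 0.066 + 0.066) = min(1, 1.000) = 1.000
So the left factor is x -> x = 1.000.
y -> x = min(1, 1 − 0.583 + 0.066) = min(1, 0.483) = 0.483
So the right-hand bound is y -> x = 0.483.
The residuum of the Łukasiewicz t-norm gives the supremum: min(1, 1 − 1.000 + 0.483).
1 − 1.000 + 0.483 = 0.483, so t = min(1, 0.483) = 0.483.
Check: 1.000 & 0.483 = max(0, 0.483) = 0.483 ≤ 0.483.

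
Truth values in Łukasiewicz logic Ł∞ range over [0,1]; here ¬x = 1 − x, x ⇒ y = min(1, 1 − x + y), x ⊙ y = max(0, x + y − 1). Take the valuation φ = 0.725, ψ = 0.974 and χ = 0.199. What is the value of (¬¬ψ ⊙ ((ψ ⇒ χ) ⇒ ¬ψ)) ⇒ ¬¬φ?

0.950

¬ψ = 1 − 0.974 = 0.026
¬¬ψ = 1 − 0.026 = 0.974
ψ ⇒ χ = min(1, 1 − 0.974 + 0.199) = min(1, 0.225) = 0.225
(ψ ⇒ χ) ⇒ ¬ψ = min(1, 1 − 0.225 + 0.026) = min(1, 0.801) = 0.801
¬¬ψ ⊙ ((ψ ⇒ χ) ⇒ ¬ψ) = max(0, 0.974 + 0.801 − 1) = max(0, 0.775) = 0.775
¬φ = 1 − 0.725 = 0.275
¬¬φ = 1 − 0.275 = 0.725
(¬¬ψ ⊙ ((ψ ⇒ χ) ⇒ ¬ψ)) ⇒ ¬¬φ = min(1, 1 − 0.775 + 0.725) = min(1, 0.950) = 0.950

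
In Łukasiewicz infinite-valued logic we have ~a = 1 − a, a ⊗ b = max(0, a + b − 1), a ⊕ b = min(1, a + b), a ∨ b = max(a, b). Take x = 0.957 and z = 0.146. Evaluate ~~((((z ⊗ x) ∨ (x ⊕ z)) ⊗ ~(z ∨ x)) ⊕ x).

z ⊗ x = max(0, 0.146 + 0.957 − 1) = max(0, 0.103) = 0.103
x ⊕ z = min(1, 0.957 + 0.146) = min(1, 1.103) = 1.000
(z ⊗ x) ∨ (x ⊕ z) = max(0.103, 1.000) = 1.000
z ∨ x = max(0.146, 0.957) = 0.957
~(z ∨ x) = 1 − 0.957 = 0.043
((z ⊗ x) ∨ (x ⊕ z)) ⊗ ~(z ∨ x) = max(0, 1.000 + 0.043 − 1) = max(0, 0.043) = 0.043
(((z ⊗ x) ∨ (x ⊕ z)) ⊗ ~(z ∨ x)) ⊕ x = min(1, 0.043 + 0.957) = min(1, 1.000) = 1.000
~((((z ⊗ x) ∨ (x ⊕ z)) ⊗ ~(z ∨ x)) ⊕ x) = 1 − 1.000 = 0.000
~~((((z ⊗ x) ∨ (x ⊕ z)) ⊗ ~(z ∨ x)) ⊕ x) = 1 − 0.000 = 1.000

1.000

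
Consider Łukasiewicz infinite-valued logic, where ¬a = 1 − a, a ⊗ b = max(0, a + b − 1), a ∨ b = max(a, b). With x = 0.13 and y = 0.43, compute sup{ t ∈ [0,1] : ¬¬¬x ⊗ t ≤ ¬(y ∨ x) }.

0.70

¬x = 1 − 0.13 = 0.87
¬¬x = 1 − 0.87 = 0.13
¬¬¬x = 1 − 0.13 = 0.87
So the left factor is ¬¬¬x = 0.87.
y ∨ x = max(0.43, 0.13) = 0.43
¬(y ∨ x) = 1 − 0.43 = 0.57
So the right-hand bound is ¬(y ∨ x) = 0.57.
The residuum of the Łukasiewicz t-norm gives the supremum: min(1, 1 − 0.87 + 0.57).
1 − 0.87 + 0.57 = 0.70, so t = min(1, 0.70) = 0.70.
Check: 0.87 ⊗ 0.70 = max(0, 0.57) = 0.57 ≤ 0.57.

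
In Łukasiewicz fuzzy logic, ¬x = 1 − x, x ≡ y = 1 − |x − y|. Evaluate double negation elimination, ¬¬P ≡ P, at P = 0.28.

1.00

¬P = 1 − 0.28 = 0.72
¬¬P = 1 − 0.72 = 0.28
¬¬P ≡ P = 1 − |0.28 − 0.28| = 1 − 0.00 = 1.00
(As expected: always 1 in Ł∞ since negation is involutive.)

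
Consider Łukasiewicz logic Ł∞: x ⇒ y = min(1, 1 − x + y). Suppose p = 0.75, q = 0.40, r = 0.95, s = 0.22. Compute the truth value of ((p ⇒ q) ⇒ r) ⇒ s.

p ⇒ q = min(1, 1 − 0.75 + 0.40) = min(1, 0.65) = 0.65
(p ⇒ q) ⇒ r = min(1, 1 − 0.65 + 0.95) = min(1, 1.30) = 1.00
((p ⇒ q) ⇒ r) ⇒ s = min(1, 1 − 1.00 + 0.22) = min(1, 0.22) = 0.22

0.22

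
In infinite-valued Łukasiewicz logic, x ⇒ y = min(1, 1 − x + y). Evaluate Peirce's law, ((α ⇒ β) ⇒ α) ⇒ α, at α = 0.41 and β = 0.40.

0.99

α ⇒ β = min(1, 1 − 0.41 + 0.40) = min(1, 0.99) = 0.99
(α ⇒ β) ⇒ α = min(1, 1 − 0.99 + 0.41) = min(1, 0.42) = 0.42
((α ⇒ β) ⇒ α) ⇒ α = min(1, 1 − 0.42 + 0.41) = min(1, 0.99) = 0.99
(The value 0.99 < 1 shows this instance is not satisfied; not a Ł∞-tautology in general.)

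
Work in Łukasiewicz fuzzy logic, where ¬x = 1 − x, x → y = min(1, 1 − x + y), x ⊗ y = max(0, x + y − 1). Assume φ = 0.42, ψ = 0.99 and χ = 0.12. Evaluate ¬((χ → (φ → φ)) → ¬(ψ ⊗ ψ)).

φ → φ = min(1, 1 − 0.42 + 0.42) = min(1, 1.00) = 1.00
χ → (φ → φ) = min(1, 1 − 0.12 + 1.00) = min(1, 1.88) = 1.00
ψ ⊗ ψ = max(0, 0.99 + 0.99 − 1) = max(0, 0.98) = 0.98
¬(ψ ⊗ ψ) = 1 − 0.98 = 0.02
(χ → (φ → φ)) → ¬(ψ ⊗ ψ) = min(1, 1 − 1.00 + 0.02) = min(1, 0.02) = 0.02
¬((χ → (φ → φ)) → ¬(ψ ⊗ ψ)) = 1 − 0.02 = 0.98

0.98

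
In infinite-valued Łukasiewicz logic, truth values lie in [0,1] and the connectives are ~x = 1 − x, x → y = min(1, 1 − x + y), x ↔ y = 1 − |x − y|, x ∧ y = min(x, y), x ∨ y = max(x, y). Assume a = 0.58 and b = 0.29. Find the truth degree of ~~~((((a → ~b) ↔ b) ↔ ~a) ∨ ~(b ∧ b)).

~b = 1 − 0.29 = 0.71
a → ~b = min(1, 1 − 0.58 + 0.71) = min(1, 1.13) = 1.00
(a → ~b) ↔ b = 1 − |1.00 − 0.29| = 1 − 0.71 = 0.29
~a = 1 − 0.58 = 0.42
((a → ~b) ↔ b) ↔ ~a = 1 − |0.29 − 0.42| = 1 − 0.13 = 0.87
b ∧ b = min(0.29, 0.29) = 0.29
~(b ∧ b) = 1 − 0.29 = 0.71
(((a → ~b) ↔ b) ↔ ~a) ∨ ~(b ∧ b) = max(0.87, 0.71) = 0.87
~((((a → ~b) ↔ b) ↔ ~a) ∨ ~(b ∧ b)) = 1 − 0.87 = 0.13
~~((((a → ~b) ↔ b) ↔ ~a) ∨ ~(b ∧ b)) = 1 − 0.13 = 0.87
~~~((((a → ~b) ↔ b) ↔ ~a) ∨ ~(b ∧ b)) = 1 − 0.87 = 0.13

0.13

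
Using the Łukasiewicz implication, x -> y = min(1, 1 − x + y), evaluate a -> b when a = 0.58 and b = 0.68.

1.00

a -> b = min(1, 1 − 0.58 + 0.68) = min(1, 1.10) = 1.00
For comparison, the Gödel implication (1 if x ≤ y else y) would give 1.00.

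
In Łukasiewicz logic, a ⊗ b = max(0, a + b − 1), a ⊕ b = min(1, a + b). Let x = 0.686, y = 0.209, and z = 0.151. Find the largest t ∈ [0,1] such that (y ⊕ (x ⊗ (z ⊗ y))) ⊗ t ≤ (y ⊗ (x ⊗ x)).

0.791

z ⊗ y = max(0, 0.151 + 0.209 − 1) = max(0, -0.640) = 0.000
x ⊗ (z ⊗ y) = max(0, 0.686 + 0.000 − 1) = max(0, -0.314) = 0.000
y ⊕ (x ⊗ (z ⊗ y)) = min(1, 0.209 + 0.000) = min(1, 0.209) = 0.209
So the left factor is y ⊕ (x ⊗ (z ⊗ y)) = 0.209.
x ⊗ x = max(0, 0.686 + 0.686 − 1) = max(0, 0.372) = 0.372
y ⊗ (x ⊗ x) = max(0, 0.209 + 0.372 − 1) = max(0, -0.419) = 0.000
So the right-hand bound is y ⊗ (x ⊗ x) = 0.000.
The residuum of the Łukasiewicz t-norm gives the supremum: min(1, 1 − 0.209 + 0.000).
1 − 0.209 + 0.000 = 0.791, so t = min(1, 0.791) = 0.791.
Check: 0.209 ⊗ 0.791 = max(0, 0.000) = 0.000 ≤ 0.000.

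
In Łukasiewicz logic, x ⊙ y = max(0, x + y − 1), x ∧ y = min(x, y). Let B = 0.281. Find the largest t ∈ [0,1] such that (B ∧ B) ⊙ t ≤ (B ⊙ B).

0.719

B ∧ B = min(0.281, 0.281) = 0.281
So the left factor is B ∧ B = 0.281.
B ⊙ B = max(0, 0.281 + 0.281 − 1) = max(0, -0.438) = 0.000
So the right-hand bound is B ⊙ B = 0.000.
The residuum of the Łukasiewicz t-norm gives the supremum: min(1, 1 − 0.281 + 0.000).
1 − 0.281 + 0.000 = 0.719, so t = min(1, 0.719) = 0.719.
Check: 0.281 ⊙ 0.719 = max(0, 0.000) = 0.000 ≤ 0.000.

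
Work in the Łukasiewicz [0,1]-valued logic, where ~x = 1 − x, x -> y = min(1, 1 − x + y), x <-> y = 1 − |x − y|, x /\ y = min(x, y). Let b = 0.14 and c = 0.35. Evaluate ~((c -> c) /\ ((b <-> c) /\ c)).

c -> c = min(1, 1 − 0.35 + 0.35) = min(1, 1.00) = 1.00
b <-> c = 1 − |0.14 − 0.35| = 1 − 0.21 = 0.79
(b <-> c) /\ c = min(0.79, 0.35) = 0.35
(c -> c) /\ ((b <-> c) /\ c) = min(1.00, 0.35) = 0.35
~((c -> c) /\ ((b <-> c) /\ c)) = 1 − 0.35 = 0.65

0.65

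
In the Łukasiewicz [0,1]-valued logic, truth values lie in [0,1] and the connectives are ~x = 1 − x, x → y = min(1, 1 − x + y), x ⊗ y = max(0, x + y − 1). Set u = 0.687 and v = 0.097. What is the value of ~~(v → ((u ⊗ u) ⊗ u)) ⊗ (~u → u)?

0.964

u ⊗ u = max(0, 0.687 + 0.687 − 1) = max(0, 0.374) = 0.374
(u ⊗ u) ⊗ u = max(0, 0.374 + 0.687 − 1) = max(0, 0.061) = 0.061
v → ((u ⊗ u) ⊗ u) = min(1, 1 − 0.097 + 0.061) = min(1, 0.964) = 0.964
~(v → ((u ⊗ u) ⊗ u)) = 1 − 0.964 = 0.036
~~(v → ((u ⊗ u) ⊗ u)) = 1 − 0.036 = 0.964
~u = 1 − 0.687 = 0.313
~u → u = min(1, 1 − 0.313 + 0.687) = min(1, 1.374) = 1.000
~~(v → ((u ⊗ u) ⊗ u)) ⊗ (~u → u) = max(0, 0.964 + 1.000 − 1) = max(0, 0.964) = 0.964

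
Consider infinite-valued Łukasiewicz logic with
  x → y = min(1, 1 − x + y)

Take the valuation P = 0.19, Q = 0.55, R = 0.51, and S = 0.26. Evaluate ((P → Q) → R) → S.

P → Q = min(1, 1 − 0.19 + 0.55) = min(1, 1.36) = 1.00
(P → Q) → R = min(1, 1 − 1.00 + 0.51) = min(1, 0.51) = 0.51
((P → Q) → R) → S = min(1, 1 − 0.51 + 0.26) = min(1, 0.75) = 0.75

0.75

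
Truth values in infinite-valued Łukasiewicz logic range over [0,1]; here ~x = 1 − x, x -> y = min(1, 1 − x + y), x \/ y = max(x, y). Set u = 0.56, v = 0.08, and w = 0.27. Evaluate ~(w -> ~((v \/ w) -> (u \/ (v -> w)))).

v \/ w = max(0.08, 0.27) = 0.27
v -> w = min(1, 1 − 0.08 + 0.27) = min(1, 1.19) = 1.00
u \/ (v -> w) = max(0.56, 1.00) = 1.00
(v \/ w) -> (u \/ (v -> w)) = min(1, 1 − 0.27 + 1.00) = min(1, 1.73) = 1.00
~((v \/ w) -> (u \/ (v -> w))) = 1 − 1.00 = 0.00
w -> ~((v \/ w) -> (u \/ (v -> w))) = min(1, 1 − 0.27 + 0.00) = min(1, 0.73) = 0.73
~(w -> ~((v \/ w) -> (u \/ (v -> w)))) = 1 − 0.73 = 0.27

0.27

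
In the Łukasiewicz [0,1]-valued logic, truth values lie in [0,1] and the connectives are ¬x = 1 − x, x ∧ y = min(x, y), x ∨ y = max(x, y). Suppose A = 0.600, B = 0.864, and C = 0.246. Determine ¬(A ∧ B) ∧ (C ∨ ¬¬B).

0.400

A ∧ B = min(0.600, 0.864) = 0.600
¬(A ∧ B) = 1 − 0.600 = 0.400
¬B = 1 − 0.864 = 0.136
¬¬B = 1 − 0.136 = 0.864
C ∨ ¬¬B = max(0.246, 0.864) = 0.864
¬(A ∧ B) ∧ (C ∨ ¬¬B) = min(0.400, 0.864) = 0.400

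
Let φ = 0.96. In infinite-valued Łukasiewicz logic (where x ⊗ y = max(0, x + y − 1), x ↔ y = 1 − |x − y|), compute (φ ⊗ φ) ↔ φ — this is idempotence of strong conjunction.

φ ⊗ φ = max(0, 0.96 + 0.96 − 1) = max(0, 0.92) = 0.92
(φ ⊗ φ) ↔ φ = 1 − |0.92 − 0.96| = 1 − 0.04 = 0.96
(The value 0.96 < 1 shows this instance is not satisfied; fails in Ł∞ since a ⊗ a = max(0, 2a−1) ≠ a in general.)

0.96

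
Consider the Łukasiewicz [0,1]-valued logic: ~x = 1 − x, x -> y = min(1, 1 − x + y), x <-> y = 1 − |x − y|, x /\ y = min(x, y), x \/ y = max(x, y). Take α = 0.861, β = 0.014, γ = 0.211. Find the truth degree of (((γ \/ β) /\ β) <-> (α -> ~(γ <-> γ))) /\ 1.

γ \/ β = max(0.211, 0.014) = 0.211
(γ \/ β) /\ β = min(0.211, 0.014) = 0.014
γ <-> γ = 1 − |0.211 − 0.211| = 1 − 0.000 = 1.000
~(γ <-> γ) = 1 − 1.000 = 0.000
α -> ~(γ <-> γ) = min(1, 1 − 0.861 + 0.000) = min(1, 0.139) = 0.139
((γ \/ β) /\ β) <-> (α -> ~(γ <-> γ)) = 1 − |0.014 − 0.139| = 1 − 0.125 = 0.875
(((γ \/ β) /\ β) <-> (α -> ~(γ <-> γ))) /\ 1 = min(0.875, 1.000) = 0.875

0.875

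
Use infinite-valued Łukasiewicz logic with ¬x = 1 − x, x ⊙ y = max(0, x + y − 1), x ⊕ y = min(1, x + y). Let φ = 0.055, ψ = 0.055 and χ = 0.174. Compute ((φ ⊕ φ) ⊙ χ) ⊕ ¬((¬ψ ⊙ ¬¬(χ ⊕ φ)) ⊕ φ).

0.771

φ ⊕ φ = min(1, 0.055 + 0.055) = min(1, 0.110) = 0.110
(φ ⊕ φ) ⊙ χ = max(0, 0.110 + 0.174 − 1) = max(0, -0.716) = 0.000
¬ψ = 1 − 0.055 = 0.945
χ ⊕ φ = min(1, 0.174 + 0.055) = min(1, 0.229) = 0.229
¬(χ ⊕ φ) = 1 − 0.229 = 0.771
¬¬(χ ⊕ φ) = 1 − 0.771 = 0.229
¬ψ ⊙ ¬¬(χ ⊕ φ) = max(0, 0.945 + 0.229 − 1) = max(0, 0.174) = 0.174
(¬ψ ⊙ ¬¬(χ ⊕ φ)) ⊕ φ = min(1, 0.174 + 0.055) = min(1, 0.229) = 0.229
¬((¬ψ ⊙ ¬¬(χ ⊕ φ)) ⊕ φ) = 1 − 0.229 = 0.771
((φ ⊕ φ) ⊙ χ) ⊕ ¬((¬ψ ⊙ ¬¬(χ ⊕ φ)) ⊕ φ) = min(1, 0.000 + 0.771) = min(1, 0.771) = 0.771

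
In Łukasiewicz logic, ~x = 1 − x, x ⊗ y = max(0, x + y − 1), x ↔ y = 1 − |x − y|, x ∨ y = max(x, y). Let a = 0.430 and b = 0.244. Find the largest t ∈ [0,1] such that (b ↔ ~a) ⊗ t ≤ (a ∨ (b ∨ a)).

0.756

~a = 1 − 0.430 = 0.570
b ↔ ~a = 1 − |0.244 − 0.570| = 1 − 0.326 = 0.674
So the left factor is b ↔ ~a = 0.674.
b ∨ a = max(0.244, 0.430) = 0.430
a ∨ (b ∨ a) = max(0.430, 0.430) = 0.430
So the right-hand bound is a ∨ (b ∨ a) = 0.430.
The residuum of the Łukasiewicz t-norm gives the supremum: min(1, 1 − 0.674 + 0.430).
1 − 0.674 + 0.430 = 0.756, so t = min(1, 0.756) = 0.756.
Check: 0.674 ⊗ 0.756 = max(0, 0.430) = 0.430 ≤ 0.430.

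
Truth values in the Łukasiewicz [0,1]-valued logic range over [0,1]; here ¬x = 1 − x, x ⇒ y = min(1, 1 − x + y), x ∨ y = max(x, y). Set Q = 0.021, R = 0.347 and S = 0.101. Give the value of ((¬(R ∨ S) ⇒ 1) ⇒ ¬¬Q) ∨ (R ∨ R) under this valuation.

R ∨ S = max(0.347, 0.101) = 0.347
¬(R ∨ S) = 1 − 0.347 = 0.653
¬(R ∨ S) ⇒ 1 = min(1, 1 − 0.653 + 1.000) = min(1, 1.347) = 1.000
¬Q = 1 − 0.021 = 0.979
¬¬Q = 1 − 0.979 = 0.021
(¬(R ∨ S) ⇒ 1) ⇒ ¬¬Q = min(1, 1 − 1.000 + 0.021) = min(1, 0.021) = 0.021
R ∨ R = max(0.347, 0.347) = 0.347
((¬(R ∨ S) ⇒ 1) ⇒ ¬¬Q) ∨ (R ∨ R) = max(0.021, 0.347) = 0.347

0.347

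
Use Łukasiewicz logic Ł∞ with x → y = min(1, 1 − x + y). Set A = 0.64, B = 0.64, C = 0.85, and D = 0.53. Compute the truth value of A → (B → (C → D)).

C → D = min(1, 1 − 0.85 + 0.53) = min(1, 0.68) = 0.68
B → (C → D) = min(1, 1 − 0.64 + 0.68) = min(1, 1.04) = 1.00
A → (B → (C → D)) = min(1, 1 − 0.64 + 1.00) = min(1, 1.36) = 1.00

1.00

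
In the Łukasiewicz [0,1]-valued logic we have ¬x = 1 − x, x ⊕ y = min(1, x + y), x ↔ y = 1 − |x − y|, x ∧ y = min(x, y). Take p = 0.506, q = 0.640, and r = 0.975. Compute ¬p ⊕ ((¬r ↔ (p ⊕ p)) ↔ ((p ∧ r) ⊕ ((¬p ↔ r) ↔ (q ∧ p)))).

¬p = 1 − 0.506 = 0.494
¬r = 1 − 0.975 = 0.025
p ⊕ p = min(1, 0.506 + 0.506) = min(1, 1.012) = 1.000
¬r ↔ (p ⊕ p) = 1 − |0.025 − 1.000| = 1 − 0.975 = 0.025
p ∧ r = min(0.506, 0.975) = 0.506
¬p ↔ r = 1 − |0.494 − 0.975| = 1 − 0.481 = 0.519
q ∧ p = min(0.640, 0.506) = 0.506
(¬p ↔ r) ↔ (q ∧ p) = 1 − |0.519 − 0.506| = 1 − 0.013 = 0.987
(p ∧ r) ⊕ ((¬p ↔ r) ↔ (q ∧ p)) = min(1, 0.506 + 0.987) = min(1, 1.493) = 1.000
(¬r ↔ (p ⊕ p)) ↔ ((p ∧ r) ⊕ ((¬p ↔ r) ↔ (q ∧ p))) = 1 − |0.025 − 1.000| = 1 − 0.975 = 0.025
¬p ⊕ ((¬r ↔ (p ⊕ p)) ↔ ((p ∧ r) ⊕ ((¬p ↔ r) ↔ (q ∧ p)))) = min(1, 0.494 + 0.025) = min(1, 0.519) = 0.519

0.519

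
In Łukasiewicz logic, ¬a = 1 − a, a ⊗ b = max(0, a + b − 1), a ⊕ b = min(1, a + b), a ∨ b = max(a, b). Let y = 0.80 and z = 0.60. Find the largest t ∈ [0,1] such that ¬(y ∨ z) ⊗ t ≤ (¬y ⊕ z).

y ∨ z = max(0.80, 0.60) = 0.80
¬(y ∨ z) = 1 − 0.80 = 0.20
So the left factor is ¬(y ∨ z) = 0.20.
¬y = 1 − 0.80 = 0.20
¬y ⊕ z = min(1, 0.20 + 0.60) = min(1, 0.80) = 0.80
So the right-hand bound is ¬y ⊕ z = 0.80.
The residuum of the Łukasiewicz t-norm gives the supremum: min(1, 1 − 0.20 + 0.80).
1 − 0.20 + 0.80 = 1.60, so t = min(1, 1.60) = 1.00.
Check: 0.20 ⊗ 1.00 = max(0, 0.20) = 0.20 ≤ 0.80.

1.00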